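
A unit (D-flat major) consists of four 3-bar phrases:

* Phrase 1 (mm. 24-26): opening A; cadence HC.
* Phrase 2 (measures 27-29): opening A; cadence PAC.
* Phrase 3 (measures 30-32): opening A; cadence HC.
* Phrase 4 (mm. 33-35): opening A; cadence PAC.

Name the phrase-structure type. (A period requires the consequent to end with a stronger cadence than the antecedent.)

repeated period

The cadence pattern HC–PAC–HC–PAC is weak–strong twice, and phrases 3–4 restate phrases 1–2: a period heard twice, not a double period (which would end weakly at phrase 2).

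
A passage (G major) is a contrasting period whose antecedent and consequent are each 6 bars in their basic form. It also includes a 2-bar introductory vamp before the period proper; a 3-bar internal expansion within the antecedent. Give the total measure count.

Basic contrasting period: 6 + 6 = 12 bars.
12 (basic form) + 2 (introduction) + 3 (internal expansion) = 17.

17 measures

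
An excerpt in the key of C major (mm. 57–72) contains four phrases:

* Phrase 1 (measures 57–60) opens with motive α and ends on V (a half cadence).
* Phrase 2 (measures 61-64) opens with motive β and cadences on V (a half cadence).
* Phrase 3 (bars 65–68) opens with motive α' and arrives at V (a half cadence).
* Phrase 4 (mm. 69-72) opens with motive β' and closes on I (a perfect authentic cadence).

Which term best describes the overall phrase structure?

parallel double period

Four phrases in two halves: the first half (mm. 57–64) ends with a half cadence, the second (mm. 65–72) with a perfect authentic cadence — a large antecedent–consequent pair, i.e. a double period.
Phrase 3 begins with the same material as phrase 1, making it parallel.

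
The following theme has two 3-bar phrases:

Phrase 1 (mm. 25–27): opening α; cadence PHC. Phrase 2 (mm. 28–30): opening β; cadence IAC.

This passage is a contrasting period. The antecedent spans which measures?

The antecedent is the phrase ending with the weaker cadence (Phrygian half cadence, phrase 1) and the consequent the one ending more conclusively (imperfect authentic cadence, phrase 2); the antecedent is measures 25–27.

measures 25–27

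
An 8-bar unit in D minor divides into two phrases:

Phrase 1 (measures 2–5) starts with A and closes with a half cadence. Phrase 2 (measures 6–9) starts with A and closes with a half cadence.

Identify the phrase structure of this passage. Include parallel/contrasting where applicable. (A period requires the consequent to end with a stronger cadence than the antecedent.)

repeated phrase

Both phrases have the same opening (A) and the same cadence (half cadence): the second is a restatement, not a consequent, so this is a repeated phrase rather than a period.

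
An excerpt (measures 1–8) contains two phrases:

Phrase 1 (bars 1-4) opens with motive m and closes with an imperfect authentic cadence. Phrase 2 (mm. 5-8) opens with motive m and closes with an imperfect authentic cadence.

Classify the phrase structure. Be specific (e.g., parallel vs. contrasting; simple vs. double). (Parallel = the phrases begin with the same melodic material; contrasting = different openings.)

Both phrases have the same opening (m) and the same cadence (imperfect authentic cadence): the second is a restatement, not a consequent, so this is a repeated phrase rather than a period.

repeated phrase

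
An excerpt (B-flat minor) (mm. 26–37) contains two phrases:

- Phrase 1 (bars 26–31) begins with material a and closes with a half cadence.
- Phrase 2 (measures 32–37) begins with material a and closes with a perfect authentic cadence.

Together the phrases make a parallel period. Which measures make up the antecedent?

The phrase ending with the weaker cadence (half cadence) is the antecedent; the one ending more conclusively (perfect authentic cadence) is the consequent. The antecedent is measures 26–31.

measures 26–31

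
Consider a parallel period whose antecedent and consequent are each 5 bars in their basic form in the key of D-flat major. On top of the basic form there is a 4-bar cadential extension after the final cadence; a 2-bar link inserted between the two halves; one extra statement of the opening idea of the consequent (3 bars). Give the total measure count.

19 measures

Basic parallel period: 5 + 5 = 10 bars.
10 (basic form) + 4 (cadential extension) + 2 (link) + 3 (extra statement) = 19.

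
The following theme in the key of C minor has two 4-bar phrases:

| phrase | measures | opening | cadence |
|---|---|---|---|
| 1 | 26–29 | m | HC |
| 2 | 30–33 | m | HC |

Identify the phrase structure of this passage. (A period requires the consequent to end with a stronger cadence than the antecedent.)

repeated phrase

Both phrases have the same opening (m) and the same cadence (half cadence): the second is a restatement, not a consequent, so this is a repeated phrase rather than a period.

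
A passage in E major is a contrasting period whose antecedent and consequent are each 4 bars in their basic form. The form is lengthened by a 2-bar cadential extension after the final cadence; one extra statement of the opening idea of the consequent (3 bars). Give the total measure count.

Basic contrasting period: 4 + 4 = 8 bars.
8 (basic form) + 2 (cadential extension) + 3 (extra statement) = 13.

13 measures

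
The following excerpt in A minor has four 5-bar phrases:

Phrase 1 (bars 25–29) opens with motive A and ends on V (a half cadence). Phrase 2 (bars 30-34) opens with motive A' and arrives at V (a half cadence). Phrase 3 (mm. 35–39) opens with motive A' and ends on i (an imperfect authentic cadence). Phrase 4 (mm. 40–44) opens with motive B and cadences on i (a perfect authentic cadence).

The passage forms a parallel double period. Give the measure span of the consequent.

measures 35–44

In a double period the four phrases pair into a large antecedent (phrases 1–2, ending half cadence) and a large consequent (phrases 3–4, ending perfect authentic cadence). The consequent spans mm. 35–44.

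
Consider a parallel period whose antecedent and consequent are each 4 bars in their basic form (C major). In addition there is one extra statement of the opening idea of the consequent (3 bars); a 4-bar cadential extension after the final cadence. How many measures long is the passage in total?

Basic parallel period: 4 + 4 = 8 bars.
8 (basic form) + 3 (extra statement) + 4 (cadential extension) = 15.

15 measures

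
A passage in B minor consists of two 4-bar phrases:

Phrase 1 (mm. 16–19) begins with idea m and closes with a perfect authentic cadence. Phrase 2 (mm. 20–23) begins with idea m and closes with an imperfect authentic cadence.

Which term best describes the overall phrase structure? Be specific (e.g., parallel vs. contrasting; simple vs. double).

The second phrase closes with an imperfect authentic cadence, which is not stronger than the first phrase's perfect authentic cadence; without a weak→strong cadential pair there is no antecedent–consequent relationship, so this is a phrase group rather than a period.

phrase group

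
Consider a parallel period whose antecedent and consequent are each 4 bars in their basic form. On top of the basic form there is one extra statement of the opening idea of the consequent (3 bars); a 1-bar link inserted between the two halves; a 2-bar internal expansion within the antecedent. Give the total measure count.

Basic parallel period: 4 + 4 = 8 bars.
8 (basic form) + 3 (extra statement) + 1 (link) + 2 (internal expansion) = 14.

14 measures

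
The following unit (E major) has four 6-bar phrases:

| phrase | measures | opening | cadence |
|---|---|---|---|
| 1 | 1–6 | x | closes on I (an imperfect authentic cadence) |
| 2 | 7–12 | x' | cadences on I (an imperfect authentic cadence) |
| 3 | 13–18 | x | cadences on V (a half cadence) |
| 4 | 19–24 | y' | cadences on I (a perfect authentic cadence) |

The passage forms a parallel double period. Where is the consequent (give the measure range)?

measures 13–24

In a double period the four phrases pair into a large antecedent (phrases 1–2, ending imperfect authentic cadence) and a large consequent (phrases 3–4, ending perfect authentic cadence). The consequent spans measures 13–24.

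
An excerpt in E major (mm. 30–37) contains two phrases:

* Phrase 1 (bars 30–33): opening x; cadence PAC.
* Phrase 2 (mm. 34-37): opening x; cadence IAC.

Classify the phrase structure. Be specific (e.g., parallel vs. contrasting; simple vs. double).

The second phrase closes with an imperfect authentic cadence, which is not stronger than the first phrase's perfect authentic cadence; without a weak→strong cadential pair there is no antecedent–consequent relationship, so this is a phrase group rather than a period.

phrase group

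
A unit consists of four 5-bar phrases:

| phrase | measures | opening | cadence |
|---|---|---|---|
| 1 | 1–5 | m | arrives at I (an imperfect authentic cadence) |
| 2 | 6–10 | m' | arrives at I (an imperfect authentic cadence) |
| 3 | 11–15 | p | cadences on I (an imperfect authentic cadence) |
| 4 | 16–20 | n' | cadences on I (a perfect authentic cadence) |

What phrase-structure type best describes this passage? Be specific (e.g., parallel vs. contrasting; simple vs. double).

Four phrases in two halves: the first half (mm. 1-10) ends with an imperfect authentic cadence, the second (mm. 11–20) with a perfect authentic cadence — a large antecedent–consequent pair, i.e. a double period.
Phrase 3 begins with different material from phrase 1, making it contrasting.

contrasting double period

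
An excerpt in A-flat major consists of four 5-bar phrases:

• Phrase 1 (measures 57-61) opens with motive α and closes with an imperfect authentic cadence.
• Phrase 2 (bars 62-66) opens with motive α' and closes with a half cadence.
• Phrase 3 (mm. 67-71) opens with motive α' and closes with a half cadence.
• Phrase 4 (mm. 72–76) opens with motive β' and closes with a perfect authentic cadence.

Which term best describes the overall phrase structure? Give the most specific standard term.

Four phrases in two halves: the first half (bars 57-66) ends with a half cadence, the second (bars 67–76) with a perfect authentic cadence — a large antecedent–consequent pair, i.e. a double period.
Phrase 3 begins with the same material as phrase 1, making it parallel.

parallel double period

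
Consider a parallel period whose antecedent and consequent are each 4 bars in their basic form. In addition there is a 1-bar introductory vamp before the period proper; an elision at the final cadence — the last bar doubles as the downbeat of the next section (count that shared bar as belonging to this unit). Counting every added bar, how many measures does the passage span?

9 measures

Basic parallel period: 4 + 4 = 8 bars.
8 (basic form) + 1 (introduction) = 9.
The elision shares a bar with the next section but does not change this unit's count.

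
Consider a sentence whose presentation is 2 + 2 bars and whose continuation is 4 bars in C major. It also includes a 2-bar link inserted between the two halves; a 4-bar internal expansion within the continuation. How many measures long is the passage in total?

Basic sentence: 2 + 2 + 4 = 8 bars.
8 (basic form) + 2 (link) + 4 (internal expansion) = 14.

14 measures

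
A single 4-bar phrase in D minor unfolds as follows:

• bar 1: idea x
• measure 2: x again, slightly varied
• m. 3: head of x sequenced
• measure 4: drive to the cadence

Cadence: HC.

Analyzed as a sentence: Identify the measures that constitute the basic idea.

The presentation of a sentence is the basic idea (measure 1) plus its repetition (bar 2); the basic idea is therefore bar 1.

measures 1–1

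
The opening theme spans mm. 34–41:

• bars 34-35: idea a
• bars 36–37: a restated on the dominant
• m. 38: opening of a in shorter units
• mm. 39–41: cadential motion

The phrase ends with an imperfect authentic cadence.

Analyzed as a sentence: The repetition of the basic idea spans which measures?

The presentation of a sentence is the basic idea (mm. 34–35) plus its repetition (mm. 36-37); the repetition of the basic idea is therefore mm. 36–37.

measures 36–37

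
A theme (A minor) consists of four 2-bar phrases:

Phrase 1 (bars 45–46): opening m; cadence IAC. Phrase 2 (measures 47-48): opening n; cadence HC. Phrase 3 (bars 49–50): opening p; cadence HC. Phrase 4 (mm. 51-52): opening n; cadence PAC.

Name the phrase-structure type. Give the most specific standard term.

Four phrases in two halves: the first half (mm. 45–48) ends with a half cadence, the second (measures 49–52) with a perfect authentic cadence — a large antecedent–consequent pair, i.e. a double period.
Phrase 3 begins with different material from phrase 1, making it contrasting.

contrasting double period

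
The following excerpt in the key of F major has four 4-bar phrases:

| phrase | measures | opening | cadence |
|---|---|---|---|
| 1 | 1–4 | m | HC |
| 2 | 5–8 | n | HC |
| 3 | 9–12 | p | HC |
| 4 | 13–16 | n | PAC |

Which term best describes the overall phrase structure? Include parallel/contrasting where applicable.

Four phrases in two halves: the first half (measures 1-8) ends with a half cadence, the second (mm. 9–16) with a perfect authentic cadence — a large antecedent–consequent pair, i.e. a double period.
Phrase 3 begins with different material from phrase 1, making it contrasting.

contrasting double period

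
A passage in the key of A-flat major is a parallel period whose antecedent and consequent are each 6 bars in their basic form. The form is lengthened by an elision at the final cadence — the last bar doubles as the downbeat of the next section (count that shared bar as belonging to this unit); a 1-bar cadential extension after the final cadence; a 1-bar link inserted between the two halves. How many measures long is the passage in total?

Basic parallel period: 6 + 6 = 12 bars.
12 (basic form) + 1 (cadential extension) + 1 (link) = 14.
The elision shares a bar with the next section but does not change this unit's count.

14 measures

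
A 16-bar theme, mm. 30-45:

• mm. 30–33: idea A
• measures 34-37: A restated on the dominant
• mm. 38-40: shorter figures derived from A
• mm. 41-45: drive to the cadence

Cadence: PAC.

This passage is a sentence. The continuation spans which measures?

measures 38–45

After the presentation (mm. 30-37), the continuation covers the fragmentation through the cadence: mm. 38–45.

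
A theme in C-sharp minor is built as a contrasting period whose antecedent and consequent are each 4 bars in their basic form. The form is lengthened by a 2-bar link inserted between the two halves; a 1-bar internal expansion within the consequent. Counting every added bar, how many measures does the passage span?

Basic contrasting period: 4 + 4 = 8 bars.
8 (basic form) + 2 (link) + 1 (internal expansion) = 11.

11 measures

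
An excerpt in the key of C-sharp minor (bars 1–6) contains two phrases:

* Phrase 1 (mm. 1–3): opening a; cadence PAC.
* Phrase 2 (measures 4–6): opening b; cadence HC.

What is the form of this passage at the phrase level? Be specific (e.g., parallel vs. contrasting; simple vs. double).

The second phrase closes with a half cadence, which is not stronger than the first phrase's perfect authentic cadence; without a weak→strong cadential pair there is no antecedent–consequent relationship, so this is a phrase group rather than a period.

phrase group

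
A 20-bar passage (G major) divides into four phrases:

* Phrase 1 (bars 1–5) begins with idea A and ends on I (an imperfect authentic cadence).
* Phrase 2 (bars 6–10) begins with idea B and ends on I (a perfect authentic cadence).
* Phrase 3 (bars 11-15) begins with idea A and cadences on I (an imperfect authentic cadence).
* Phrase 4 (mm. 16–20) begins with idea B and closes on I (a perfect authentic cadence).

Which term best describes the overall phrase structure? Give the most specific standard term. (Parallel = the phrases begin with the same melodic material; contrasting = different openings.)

The cadence pattern IAC–PAC–IAC–PAC is weak–strong twice, and phrases 3–4 restate phrases 1–2: a period heard twice, not a double period (which would end weakly at phrase 2).

repeated period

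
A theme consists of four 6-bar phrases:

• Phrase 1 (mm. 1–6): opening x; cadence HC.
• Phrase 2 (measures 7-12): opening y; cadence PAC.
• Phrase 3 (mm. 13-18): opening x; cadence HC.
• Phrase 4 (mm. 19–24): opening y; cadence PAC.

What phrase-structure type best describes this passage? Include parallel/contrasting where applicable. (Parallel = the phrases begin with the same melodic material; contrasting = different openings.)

repeated period

The cadence pattern HC–PAC–HC–PAC is weak–strong twice, and phrases 3–4 restate phrases 1–2: a period heard twice, not a double period (which would end weakly at phrase 2).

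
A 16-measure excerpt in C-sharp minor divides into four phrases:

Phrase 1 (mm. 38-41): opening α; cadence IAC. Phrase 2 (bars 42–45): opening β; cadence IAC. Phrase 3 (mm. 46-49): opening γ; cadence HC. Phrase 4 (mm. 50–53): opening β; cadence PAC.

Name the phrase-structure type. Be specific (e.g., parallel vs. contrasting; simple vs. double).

contrasting double period

Four phrases in two halves: the first half (measures 38–45) ends with an imperfect authentic cadence, the second (measures 46–53) with a perfect authentic cadence — a large antecedent–consequent pair, i.e. a double period.
Phrase 3 begins with different material from phrase 1, making it contrasting.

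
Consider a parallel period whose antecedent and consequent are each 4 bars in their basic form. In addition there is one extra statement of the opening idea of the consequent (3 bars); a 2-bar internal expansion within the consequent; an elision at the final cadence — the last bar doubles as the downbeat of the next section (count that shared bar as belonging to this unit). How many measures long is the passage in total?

Basic parallel period: 4 + 4 = 8 bars.
8 (basic form) + 3 (extra statement) + 2 (internal expansion) = 13.
The elision shares a bar with the next section but does not change this unit's count.

13 measures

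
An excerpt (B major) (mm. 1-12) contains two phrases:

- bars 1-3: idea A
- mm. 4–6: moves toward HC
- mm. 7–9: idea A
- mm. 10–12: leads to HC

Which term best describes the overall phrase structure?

Both phrases have the same opening (A) and the same cadence (half cadence): the second is a restatement, not a consequent, so this is a repeated phrase rather than a period.

repeated phrase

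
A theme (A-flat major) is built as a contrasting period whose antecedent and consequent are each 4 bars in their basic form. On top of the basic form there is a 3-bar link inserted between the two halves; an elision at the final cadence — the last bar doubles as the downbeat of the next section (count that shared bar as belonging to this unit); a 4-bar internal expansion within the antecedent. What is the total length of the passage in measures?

15 measures

Basic contrasting period: 4 + 4 = 8 bars.
8 (basic form) + 3 (link) + 4 (internal expansion) = 15.
The elision shares a bar with the next section but does not change this unit's count.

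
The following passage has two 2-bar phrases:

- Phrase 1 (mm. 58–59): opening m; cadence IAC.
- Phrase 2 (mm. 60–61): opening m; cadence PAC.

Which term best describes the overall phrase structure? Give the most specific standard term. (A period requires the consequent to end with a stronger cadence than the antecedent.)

parallel period

Phrase 1 ends with an imperfect authentic cadence (weaker) and phrase 2 with a perfect authentic cadence (stronger): antecedent + consequent = a period.
The two phrases open with the same material (m / m), so the period is parallel.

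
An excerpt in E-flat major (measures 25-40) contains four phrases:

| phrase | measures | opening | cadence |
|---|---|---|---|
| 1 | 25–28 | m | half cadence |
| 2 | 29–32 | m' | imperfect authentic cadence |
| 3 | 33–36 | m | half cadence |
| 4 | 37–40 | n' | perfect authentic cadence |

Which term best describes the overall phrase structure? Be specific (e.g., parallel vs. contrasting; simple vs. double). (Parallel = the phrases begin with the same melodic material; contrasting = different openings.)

Four phrases in two halves: the first half (measures 25–32) ends with an imperfect authentic cadence, the second (bars 33–40) with a perfect authentic cadence — a large antecedent–consequent pair, i.e. a double period.
Phrase 3 begins with the same material as phrase 1, making it parallel.

parallel double period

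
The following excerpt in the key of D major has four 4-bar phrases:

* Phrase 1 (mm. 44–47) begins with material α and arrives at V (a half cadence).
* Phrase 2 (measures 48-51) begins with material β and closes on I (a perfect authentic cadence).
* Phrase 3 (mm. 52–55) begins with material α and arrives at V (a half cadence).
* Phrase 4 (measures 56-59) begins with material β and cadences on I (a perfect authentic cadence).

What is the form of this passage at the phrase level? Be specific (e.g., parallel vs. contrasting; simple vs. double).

repeated period

The cadence pattern HC–PAC–HC–PAC is weak–strong twice, and phrases 3–4 restate phrases 1–2: a period heard twice, not a double period (which would end weakly at phrase 2).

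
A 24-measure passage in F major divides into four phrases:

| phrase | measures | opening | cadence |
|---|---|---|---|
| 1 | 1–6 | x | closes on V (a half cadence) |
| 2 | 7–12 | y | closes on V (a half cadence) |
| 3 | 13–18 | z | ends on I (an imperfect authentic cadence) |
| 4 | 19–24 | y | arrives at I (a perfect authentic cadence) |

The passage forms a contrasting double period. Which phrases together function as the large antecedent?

phrases 1 and 2

In a double period the first pair of phrases (ending half cadence) is the large antecedent and the second pair (ending perfect authentic cadence) is the large consequent; the antecedent is phrases 1 and 2.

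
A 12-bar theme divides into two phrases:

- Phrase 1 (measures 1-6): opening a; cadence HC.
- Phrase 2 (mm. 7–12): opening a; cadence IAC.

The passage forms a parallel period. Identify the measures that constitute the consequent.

The antecedent is the phrase ending with the weaker cadence (half cadence, phrase 1) and the consequent the one ending more conclusively (imperfect authentic cadence, phrase 2); the consequent is mm. 7–12.

measures 7–12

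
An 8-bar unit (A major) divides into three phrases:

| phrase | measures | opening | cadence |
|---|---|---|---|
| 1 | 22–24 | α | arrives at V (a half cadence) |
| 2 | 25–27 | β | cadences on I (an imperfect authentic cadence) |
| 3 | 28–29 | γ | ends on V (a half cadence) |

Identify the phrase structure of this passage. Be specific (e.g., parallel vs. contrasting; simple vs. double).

phrase group

The final phrase closes with a half cadence, which is not stronger than the preceding imperfect authentic cadence; the 3 phrases lack an overall antecedent–consequent design and so form a phrase group.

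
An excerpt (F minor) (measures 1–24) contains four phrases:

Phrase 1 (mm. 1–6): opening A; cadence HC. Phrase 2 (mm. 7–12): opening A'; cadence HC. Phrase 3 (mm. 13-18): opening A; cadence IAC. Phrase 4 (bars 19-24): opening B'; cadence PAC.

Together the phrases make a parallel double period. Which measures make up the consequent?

In a double period the first pair of phrases (ending half cadence) is the large antecedent and the second pair (ending perfect authentic cadence) is the large consequent; the consequent is measures 13–24.

measures 13–24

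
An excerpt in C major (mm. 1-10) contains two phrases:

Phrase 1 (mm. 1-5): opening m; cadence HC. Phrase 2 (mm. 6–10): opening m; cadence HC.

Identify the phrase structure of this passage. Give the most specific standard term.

repeated phrase

Both phrases have the same opening (m) and the same cadence (half cadence): the second is a restatement, not a consequent, so this is a repeated phrase rather than a period.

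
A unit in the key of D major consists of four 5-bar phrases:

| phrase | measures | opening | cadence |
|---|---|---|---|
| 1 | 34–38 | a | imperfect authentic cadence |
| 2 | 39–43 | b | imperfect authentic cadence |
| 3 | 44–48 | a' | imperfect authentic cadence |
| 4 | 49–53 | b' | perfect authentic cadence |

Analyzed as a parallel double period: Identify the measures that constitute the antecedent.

measures 34–43

In a double period the four phrases pair into a large antecedent (phrases 1–2, ending imperfect authentic cadence) and a large consequent (phrases 3–4, ending perfect authentic cadence). The antecedent spans mm. 34–43.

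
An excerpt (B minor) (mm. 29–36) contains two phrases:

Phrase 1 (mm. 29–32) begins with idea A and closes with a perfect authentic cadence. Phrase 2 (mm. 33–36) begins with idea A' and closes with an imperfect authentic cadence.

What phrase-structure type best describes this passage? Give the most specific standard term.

The second phrase closes with an imperfect authentic cadence, which is not stronger than the first phrase's perfect authentic cadence; without a weak→strong cadential pair there is no antecedent–consequent relationship, so this is a phrase group rather than a period.

phrase group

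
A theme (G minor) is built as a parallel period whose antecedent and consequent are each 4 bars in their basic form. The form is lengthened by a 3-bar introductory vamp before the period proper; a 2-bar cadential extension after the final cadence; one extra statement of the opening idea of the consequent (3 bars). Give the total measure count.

Basic parallel period: 4 + 4 = 8 bars.
8 (basic form) + 3 (introduction) + 2 (cadential extension) + 3 (extra statement) = 16.

16 measures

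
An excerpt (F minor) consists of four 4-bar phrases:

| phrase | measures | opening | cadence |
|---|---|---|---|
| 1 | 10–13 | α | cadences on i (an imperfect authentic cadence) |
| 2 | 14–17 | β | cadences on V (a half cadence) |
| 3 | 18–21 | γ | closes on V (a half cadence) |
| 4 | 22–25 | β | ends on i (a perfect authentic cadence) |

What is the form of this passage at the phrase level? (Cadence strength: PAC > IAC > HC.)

Four phrases in two halves: the first half (mm. 10–17) ends with a half cadence, the second (measures 18–25) with a perfect authentic cadence — a large antecedent–consequent pair, i.e. a double period.
Phrase 3 begins with different material from phrase 1, making it contrasting.

contrasting double period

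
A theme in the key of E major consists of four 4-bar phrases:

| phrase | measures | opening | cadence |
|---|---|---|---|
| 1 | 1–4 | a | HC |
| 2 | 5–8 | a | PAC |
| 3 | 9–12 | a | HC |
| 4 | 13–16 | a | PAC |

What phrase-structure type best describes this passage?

repeated period

The cadence pattern HC–PAC–HC–PAC is weak–strong twice, and phrases 3–4 restate phrases 1–2: a period heard twice, not a double period (which would end weakly at phrase 2).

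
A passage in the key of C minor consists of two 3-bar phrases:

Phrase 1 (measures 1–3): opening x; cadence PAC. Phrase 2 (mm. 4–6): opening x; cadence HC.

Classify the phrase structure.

phrase group

The second phrase closes with a half cadence, which is not stronger than the first phrase's perfect authentic cadence; without a weak→strong cadential pair there is no antecedent–consequent relationship, so this is a phrase group rather than a period.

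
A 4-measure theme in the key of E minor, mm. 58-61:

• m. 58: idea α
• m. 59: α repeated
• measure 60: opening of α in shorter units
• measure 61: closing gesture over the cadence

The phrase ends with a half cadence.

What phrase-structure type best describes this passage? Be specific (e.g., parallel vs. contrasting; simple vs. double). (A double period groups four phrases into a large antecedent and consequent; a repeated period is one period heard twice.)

Basic idea (bar 58) + its repetition (m. 59) form the presentation; fragmentation and cadence (mm. 60–61) form the continuation — the 4-bar whole is a sentence.

sentence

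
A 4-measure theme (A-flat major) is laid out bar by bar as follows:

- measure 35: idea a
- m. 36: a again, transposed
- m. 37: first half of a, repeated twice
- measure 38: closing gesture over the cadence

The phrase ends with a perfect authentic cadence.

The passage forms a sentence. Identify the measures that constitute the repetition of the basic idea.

The presentation of a sentence is the basic idea (measure 35) plus its repetition (bar 36); the repetition of the basic idea is therefore bar 36.

measures 36–36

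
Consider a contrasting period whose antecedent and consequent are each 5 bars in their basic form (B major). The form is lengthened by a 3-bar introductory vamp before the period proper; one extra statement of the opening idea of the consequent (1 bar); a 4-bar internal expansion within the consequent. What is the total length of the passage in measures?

18 measures

Basic contrasting period: 5 + 5 = 10 bars.
10 (basic form) + 3 (introduction) + 1 (extra statement) + 4 (internal expansion) = 18.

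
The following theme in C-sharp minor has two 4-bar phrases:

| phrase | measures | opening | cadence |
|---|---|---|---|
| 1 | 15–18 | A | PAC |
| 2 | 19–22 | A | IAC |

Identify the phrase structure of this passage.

The second phrase closes with an imperfect authentic cadence, which is not stronger than the first phrase's perfect authentic cadence; without a weak→strong cadential pair there is no antecedent–consequent relationship, so this is a phrase group rather than a period.

phrase group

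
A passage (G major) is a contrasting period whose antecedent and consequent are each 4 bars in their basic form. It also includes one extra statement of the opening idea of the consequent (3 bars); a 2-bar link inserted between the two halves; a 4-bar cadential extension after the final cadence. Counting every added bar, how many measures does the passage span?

17 measures

Basic contrasting period: 4 + 4 = 8 bars.
8 (basic form) + 3 (extra statement) + 2 (link) + 4 (cadential extension) = 17.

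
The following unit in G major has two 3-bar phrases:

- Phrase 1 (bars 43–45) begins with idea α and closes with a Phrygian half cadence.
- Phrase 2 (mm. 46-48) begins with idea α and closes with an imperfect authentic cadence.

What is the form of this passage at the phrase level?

Phrase 1 ends with a Phrygian half cadence (weaker) and phrase 2 with an imperfect authentic cadence (stronger): antecedent + consequent = a period.
The two phrases open with the same material (α / α), so the period is parallel.

parallel period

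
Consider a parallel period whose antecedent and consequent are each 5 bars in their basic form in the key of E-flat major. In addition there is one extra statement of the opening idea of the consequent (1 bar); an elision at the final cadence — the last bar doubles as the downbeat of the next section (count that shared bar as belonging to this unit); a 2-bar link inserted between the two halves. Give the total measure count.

Basic parallel period: 5 + 5 = 10 bars.
10 (basic form) + 1 (extra statement) + 2 (link) = 13.
The elision shares a bar with the next section but does not change this unit's count.

13 measures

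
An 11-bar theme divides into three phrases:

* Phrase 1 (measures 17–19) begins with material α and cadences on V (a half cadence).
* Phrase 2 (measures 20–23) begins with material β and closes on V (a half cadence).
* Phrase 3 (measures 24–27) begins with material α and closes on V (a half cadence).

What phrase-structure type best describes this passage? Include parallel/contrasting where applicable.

The final phrase closes with a half cadence, which is not stronger than the preceding half cadence; the 3 phrases lack an overall antecedent–consequent design and so form a phrase group.

phrase group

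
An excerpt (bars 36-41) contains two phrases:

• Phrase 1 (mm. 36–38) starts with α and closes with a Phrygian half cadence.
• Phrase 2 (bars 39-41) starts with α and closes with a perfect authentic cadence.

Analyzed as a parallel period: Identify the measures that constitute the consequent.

measures 39–41

The antecedent is the phrase ending with the weaker cadence (Phrygian half cadence, phrase 1) and the consequent the one ending more conclusively (perfect authentic cadence, phrase 2); the consequent is bars 39-41.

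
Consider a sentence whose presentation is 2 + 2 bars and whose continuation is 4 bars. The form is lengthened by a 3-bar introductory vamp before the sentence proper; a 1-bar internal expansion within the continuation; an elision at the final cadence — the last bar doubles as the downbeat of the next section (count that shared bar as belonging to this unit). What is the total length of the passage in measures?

12 measures

Basic sentence: 2 + 2 + 4 = 8 bars.
8 (basic form) + 3 (introduction) + 1 (internal expansion) = 12.
The elision shares a bar with the next section but does not change this unit's count.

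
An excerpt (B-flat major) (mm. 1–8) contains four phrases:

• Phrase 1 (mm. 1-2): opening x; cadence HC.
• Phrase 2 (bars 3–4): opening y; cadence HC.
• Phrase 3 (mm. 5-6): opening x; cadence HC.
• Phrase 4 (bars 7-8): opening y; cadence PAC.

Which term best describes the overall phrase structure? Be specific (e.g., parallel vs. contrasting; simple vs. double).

parallel double period

Four phrases in two halves: the first half (measures 1–4) ends with a half cadence, the second (measures 5–8) with a perfect authentic cadence — a large antecedent–consequent pair, i.e. a double period.
Phrase 3 begins with the same material as phrase 1, making it parallel.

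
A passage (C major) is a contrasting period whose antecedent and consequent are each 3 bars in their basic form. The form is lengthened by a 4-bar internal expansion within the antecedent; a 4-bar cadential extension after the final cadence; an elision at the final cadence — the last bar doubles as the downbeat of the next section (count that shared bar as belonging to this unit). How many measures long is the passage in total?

14 measures

Basic contrasting period: 3 + 3 = 6 bars.
6 (basic form) + 4 (internal expansion) + 4 (cadential extension) = 14.
The elision shares a bar with the next section but does not change this unit's count.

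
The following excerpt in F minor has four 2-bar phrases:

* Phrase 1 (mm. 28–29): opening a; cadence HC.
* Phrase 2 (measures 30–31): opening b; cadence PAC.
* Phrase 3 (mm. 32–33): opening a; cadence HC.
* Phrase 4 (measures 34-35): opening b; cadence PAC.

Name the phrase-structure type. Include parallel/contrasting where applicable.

The cadence pattern HC–PAC–HC–PAC is weak–strong twice, and phrases 3–4 restate phrases 1–2: a period heard twice, not a double period (which would end weakly at phrase 2).

repeated period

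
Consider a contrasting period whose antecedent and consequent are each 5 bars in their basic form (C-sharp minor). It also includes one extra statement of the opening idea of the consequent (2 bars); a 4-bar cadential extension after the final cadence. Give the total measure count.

16 measures

Basic contrasting period: 5 + 5 = 10 bars.
10 (basic form) + 2 (extra statement) + 4 (cadential extension) = 16.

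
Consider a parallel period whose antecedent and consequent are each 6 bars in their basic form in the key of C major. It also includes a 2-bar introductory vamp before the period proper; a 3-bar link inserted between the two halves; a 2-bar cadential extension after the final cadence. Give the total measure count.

Basic parallel period: 6 + 6 = 12 bars.
12 (basic form) + 2 (introduction) + 3 (link) + 2 (cadential extension) = 19.

19 measures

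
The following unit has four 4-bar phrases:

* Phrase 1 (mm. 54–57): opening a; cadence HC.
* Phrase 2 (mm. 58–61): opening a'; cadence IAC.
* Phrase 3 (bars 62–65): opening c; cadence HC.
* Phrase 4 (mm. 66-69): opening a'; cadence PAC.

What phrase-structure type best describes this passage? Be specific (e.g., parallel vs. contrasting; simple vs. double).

contrasting double period

Four phrases in two halves: the first half (bars 54-61) ends with an imperfect authentic cadence, the second (bars 62-69) with a perfect authentic cadence — a large antecedent–consequent pair, i.e. a double period.
Phrase 3 begins with different material from phrase 1, making it contrasting.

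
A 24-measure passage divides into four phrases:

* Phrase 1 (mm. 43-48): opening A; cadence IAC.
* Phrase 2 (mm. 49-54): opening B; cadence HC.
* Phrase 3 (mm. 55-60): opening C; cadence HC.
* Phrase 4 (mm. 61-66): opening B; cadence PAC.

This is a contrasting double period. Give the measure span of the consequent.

measures 55–66

In a double period the first pair of phrases (ending half cadence) is the large antecedent and the second pair (ending perfect authentic cadence) is the large consequent; the consequent is measures 55–66.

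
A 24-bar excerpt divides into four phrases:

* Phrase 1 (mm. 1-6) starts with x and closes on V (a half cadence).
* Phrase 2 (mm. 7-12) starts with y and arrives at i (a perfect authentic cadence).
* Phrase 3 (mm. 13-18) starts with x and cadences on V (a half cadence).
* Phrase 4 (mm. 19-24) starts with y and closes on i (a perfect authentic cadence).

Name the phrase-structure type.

The cadence pattern HC–PAC–HC–PAC is weak–strong twice, and phrases 3–4 restate phrases 1–2: a period heard twice, not a double period (which would end weakly at phrase 2).

repeated period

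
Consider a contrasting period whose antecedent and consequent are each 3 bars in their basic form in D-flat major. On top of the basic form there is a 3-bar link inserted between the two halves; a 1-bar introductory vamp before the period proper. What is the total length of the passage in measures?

Basic contrasting period: 3 + 3 = 6 bars.
6 (basic form) + 3 (link) + 1 (introduction) = 10.

10 measures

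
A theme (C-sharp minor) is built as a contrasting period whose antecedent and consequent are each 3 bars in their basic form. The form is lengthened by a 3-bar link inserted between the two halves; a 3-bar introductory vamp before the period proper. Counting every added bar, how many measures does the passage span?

12 measures

Basic contrasting period: 3 + 3 = 6 bars.
6 (basic form) + 3 (link) + 3 (introduction) = 12.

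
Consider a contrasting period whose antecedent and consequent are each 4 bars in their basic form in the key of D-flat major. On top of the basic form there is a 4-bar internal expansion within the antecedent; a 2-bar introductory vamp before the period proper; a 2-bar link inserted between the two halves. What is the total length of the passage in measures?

16 measures

Basic contrasting period: 4 + 4 = 8 bars.
8 (basic form) + 4 (internal expansion) + 2 (introduction) + 2 (link) = 16.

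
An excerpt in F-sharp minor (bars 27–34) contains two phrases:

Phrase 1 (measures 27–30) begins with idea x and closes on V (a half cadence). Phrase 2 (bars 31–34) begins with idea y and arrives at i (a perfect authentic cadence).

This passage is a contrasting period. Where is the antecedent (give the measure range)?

measures 27–30

The antecedent is the phrase ending with the weaker cadence (half cadence, phrase 1) and the consequent the one ending more conclusively (perfect authentic cadence, phrase 2); the antecedent is measures 27–30.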